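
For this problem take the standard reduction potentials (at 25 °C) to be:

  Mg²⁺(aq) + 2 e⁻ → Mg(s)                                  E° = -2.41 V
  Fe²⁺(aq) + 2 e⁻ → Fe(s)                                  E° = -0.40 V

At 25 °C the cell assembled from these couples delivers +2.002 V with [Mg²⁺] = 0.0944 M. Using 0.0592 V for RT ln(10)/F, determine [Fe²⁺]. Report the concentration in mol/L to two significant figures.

Fe²⁺/Fe is the cathode, Mg²⁺/Mg the anode: E°cell = +2.01 V, n = 2.
Overall reaction: Fe²⁺(aq) + Mg(s) → Fe(s) + Mg²⁺(aq); Q = [Mg²⁺]^1/[Fe²⁺]^1.
From E = E° − (0.0592/n) log Q: log Q = (E° − E)·n/0.0592 = (+2.01 − (+2.002))·2/0.0592 = 0.2703.
So 1·log[Fe²⁺] = 1·log(0.0944) − log Q = -1.0250 − (0.2703) = -1.2953; [Fe²⁺] = 10^(-1.2953) ≈ 0.051 M.

0.051 M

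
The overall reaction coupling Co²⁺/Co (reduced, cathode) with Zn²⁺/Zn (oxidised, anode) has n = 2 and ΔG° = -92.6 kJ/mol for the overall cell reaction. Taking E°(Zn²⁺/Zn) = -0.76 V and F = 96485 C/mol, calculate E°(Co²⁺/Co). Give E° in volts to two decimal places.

-0.28 V

E°cell = −ΔG°/(nF) = −(-92.6×10³)/((2)(96485)) = +0.480 V.
Since Co²⁺/Co is the cathode and Zn²⁺/Zn the anode, E°cell = E°(Co²⁺/Co) − E°(Zn²⁺/Zn).
So E°(Co²⁺/Co) = E°cell + E°(Zn²⁺/Zn) = +0.480 + (-0.76) = -0.28 V.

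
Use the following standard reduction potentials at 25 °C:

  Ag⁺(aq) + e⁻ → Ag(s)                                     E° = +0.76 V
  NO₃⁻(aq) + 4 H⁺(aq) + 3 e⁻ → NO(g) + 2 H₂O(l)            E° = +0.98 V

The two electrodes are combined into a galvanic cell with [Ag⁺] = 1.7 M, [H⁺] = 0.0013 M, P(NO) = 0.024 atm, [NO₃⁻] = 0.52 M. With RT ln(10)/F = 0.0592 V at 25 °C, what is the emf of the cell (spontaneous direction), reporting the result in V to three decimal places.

NO₃⁻/NO is the cathode (higher E°), Ag⁺/Ag the anode: E°cell = +0.98 − (+0.76) = +0.22 V, n = 3.
Overall: NO₃⁻(aq) + 4 H⁺(aq) + 3 Ag(s) → NO(g) + 2 H₂O(l) + 3 Ag⁺(aq)
Q = P(NO)·[Ag⁺]^3 / ([NO₃⁻]·[H⁺]^4); log Q = 10.900.
E = E° − (0.0592/n) log Q = +0.22 − (0.0592/3)(10.900) = +0.005 V.

+0.005 V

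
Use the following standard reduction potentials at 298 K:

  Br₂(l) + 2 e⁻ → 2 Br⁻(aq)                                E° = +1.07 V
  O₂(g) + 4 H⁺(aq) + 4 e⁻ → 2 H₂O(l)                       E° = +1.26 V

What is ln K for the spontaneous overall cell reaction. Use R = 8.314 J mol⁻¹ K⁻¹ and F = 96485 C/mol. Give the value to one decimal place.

29.6

Cathode: O₂/H₂O; anode: Br₂/Br⁻. E°cell = (+1.26) − (+1.07) = +0.19 V, with n = 4.
ΔG° = −nFE° = −RT ln K, so ln K = nFE°/(RT) = (4)(96485)(+0.19) / ((8.314)(298)) = 29.597.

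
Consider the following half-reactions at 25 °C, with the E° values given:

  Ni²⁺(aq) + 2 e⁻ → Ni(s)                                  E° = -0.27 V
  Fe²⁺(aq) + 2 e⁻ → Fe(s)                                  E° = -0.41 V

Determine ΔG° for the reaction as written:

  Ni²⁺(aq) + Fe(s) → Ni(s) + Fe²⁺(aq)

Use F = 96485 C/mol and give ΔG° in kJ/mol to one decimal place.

-27.0 kJ/mol

As written, Ni²⁺/Ni is reduced (cathode) and Fe²⁺/Fe is oxidised (anode), so E°cell = (-0.27) − (-0.41) = +0.14 V.
Balancing electrons gives n = 2.
ΔG° = −nFE° = −(2)(96485)(+0.14) = -27,016 J = -27.0 kJ/mol.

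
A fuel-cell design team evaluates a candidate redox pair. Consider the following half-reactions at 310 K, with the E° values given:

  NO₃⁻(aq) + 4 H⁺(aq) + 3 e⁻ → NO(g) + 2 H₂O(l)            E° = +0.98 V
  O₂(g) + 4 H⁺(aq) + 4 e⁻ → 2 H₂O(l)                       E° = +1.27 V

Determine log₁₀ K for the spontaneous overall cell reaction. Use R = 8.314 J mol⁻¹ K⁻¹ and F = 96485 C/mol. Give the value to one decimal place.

56.6

Cathode: O₂/H₂O; anode: NO₃⁻/NO. E°cell = (+1.27) − (+0.98) = +0.29 V, with n = 12.
ΔG° = −nFE° = −RT ln K, so ln K = nFE°/(RT) = (12)(96485)(+0.29) / ((8.314)(310)) = 130.277.
log₁₀ K = 130.277 / ln 10 = 56.6.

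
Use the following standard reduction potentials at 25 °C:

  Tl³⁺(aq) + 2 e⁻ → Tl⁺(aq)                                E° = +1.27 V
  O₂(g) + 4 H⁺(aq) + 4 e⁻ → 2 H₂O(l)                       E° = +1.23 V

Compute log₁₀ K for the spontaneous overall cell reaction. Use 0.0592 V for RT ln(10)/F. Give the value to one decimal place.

Cathode: Tl³⁺/Tl⁺; anode: O₂/H₂O. E°cell = +0.04 V, n = 4.
log K = nE°cell / 0.0592 = (4)(+0.04) / 0.0592 = 2.7.

2.7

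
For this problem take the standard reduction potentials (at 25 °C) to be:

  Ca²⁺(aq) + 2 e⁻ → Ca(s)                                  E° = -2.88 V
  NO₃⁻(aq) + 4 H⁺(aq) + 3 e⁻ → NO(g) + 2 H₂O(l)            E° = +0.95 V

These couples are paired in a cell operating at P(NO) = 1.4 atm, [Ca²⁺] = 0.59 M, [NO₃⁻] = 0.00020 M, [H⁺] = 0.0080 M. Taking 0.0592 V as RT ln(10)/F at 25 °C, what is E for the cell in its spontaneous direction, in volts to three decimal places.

NO₃⁻/NO is the cathode (higher E°), Ca²⁺/Ca the anode: E°cell = +0.95 − (-2.88) = +3.83 V, n = 6.
Overall: 2 NO₃⁻(aq) + 8 H⁺(aq) + 3 Ca(s) → 2 NO(g) + 4 H₂O(l) + 3 Ca²⁺(aq)
Q = P(NO)^2·[Ca²⁺]^3 / ([NO₃⁻]^2·[H⁺]^8); log Q = 23.778.
E = E° − (0.0592/n) log Q = +3.83 − (0.0592/6)(23.778) = +3.595 V.

+3.595 V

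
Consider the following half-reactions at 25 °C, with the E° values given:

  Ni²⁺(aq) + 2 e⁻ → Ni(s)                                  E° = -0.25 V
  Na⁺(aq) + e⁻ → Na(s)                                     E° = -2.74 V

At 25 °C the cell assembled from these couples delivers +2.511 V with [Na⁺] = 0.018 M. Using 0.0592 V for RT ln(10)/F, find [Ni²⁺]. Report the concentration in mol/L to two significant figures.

0.0017 M

Ni²⁺/Ni is the cathode, Na⁺/Na the anode: E°cell = +2.49 V, n = 2.
Overall reaction: Ni²⁺(aq) + 2 Na(s) → Ni(s) + 2 Na⁺(aq); Q = [Na⁺]^2/[Ni²⁺]^1.
From E = E° − (0.0592/n) log Q: log Q = (E° − E)·n/0.0592 = (+2.49 − (+2.511))·2/0.0592 = -0.7095.
So 1·log[Ni²⁺] = 2·log(0.018) − log Q = -3.4895 − (-0.7095) = -2.7800; [Ni²⁺] = 10^(-2.7800) ≈ 0.0017 M.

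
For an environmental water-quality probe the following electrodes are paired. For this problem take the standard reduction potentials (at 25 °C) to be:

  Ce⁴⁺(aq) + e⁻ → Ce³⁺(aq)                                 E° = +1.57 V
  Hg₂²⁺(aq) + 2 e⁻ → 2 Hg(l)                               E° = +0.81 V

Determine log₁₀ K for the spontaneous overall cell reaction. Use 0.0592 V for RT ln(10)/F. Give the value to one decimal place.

Cathode: Ce⁴⁺/Ce³⁺; anode: Hg₂²⁺/Hg. E°cell = +0.76 V, n = 2.
log K = nE°cell / 0.0592 = (2)(+0.76) / 0.0592 = 25.7.

25.7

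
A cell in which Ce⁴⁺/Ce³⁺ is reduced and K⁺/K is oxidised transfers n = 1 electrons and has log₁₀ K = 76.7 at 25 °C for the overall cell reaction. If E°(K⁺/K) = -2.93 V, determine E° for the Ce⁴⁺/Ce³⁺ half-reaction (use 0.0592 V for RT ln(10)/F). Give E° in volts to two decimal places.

E°cell = (0.0592/n)·log K = (0.0592/1)(76.7) = +4.541 V.
Since Ce⁴⁺/Ce³⁺ is the cathode and K⁺/K the anode, E°cell = E°(Ce⁴⁺/Ce³⁺) − E°(K⁺/K).
So E°(Ce⁴⁺/Ce³⁺) = E°cell + E°(K⁺/K) = +4.541 + (-2.93) = +1.61 V.

+1.61 V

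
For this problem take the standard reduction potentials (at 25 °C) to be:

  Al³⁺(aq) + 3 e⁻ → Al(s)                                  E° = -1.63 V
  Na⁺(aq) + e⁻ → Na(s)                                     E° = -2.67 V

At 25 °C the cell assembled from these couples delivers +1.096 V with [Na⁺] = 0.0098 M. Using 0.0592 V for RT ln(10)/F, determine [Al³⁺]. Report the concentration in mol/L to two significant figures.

Al³⁺/Al is the cathode, Na⁺/Na the anode: E°cell = +1.04 V, n = 3.
Overall reaction: Al³⁺(aq) + 3 Na(s) → Al(s) + 3 Na⁺(aq); Q = [Na⁺]^3/[Al³⁺]^1.
From E = E° − (0.0592/n) log Q: log Q = (E° − E)·n/0.0592 = (+1.04 − (+1.096))·3/0.0592 = -2.8378.
So 1·log[Al³⁺] = 3·log(0.0098) − log Q = -6.0263 − (-2.8378) = -3.1885; [Al³⁺] = 10^(-3.1885) ≈ 0.00065 M.

0.00065 M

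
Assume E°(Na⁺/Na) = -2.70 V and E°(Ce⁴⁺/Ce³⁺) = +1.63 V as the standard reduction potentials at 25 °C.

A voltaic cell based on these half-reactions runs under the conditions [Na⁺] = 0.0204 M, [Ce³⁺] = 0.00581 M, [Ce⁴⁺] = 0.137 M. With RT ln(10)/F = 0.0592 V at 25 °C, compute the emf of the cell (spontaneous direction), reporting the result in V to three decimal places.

Ce⁴⁺/Ce³⁺ is the cathode (higher E°), Na⁺/Na the anode: E°cell = +1.63 − (-2.70) = +4.33 V, n = 1.
Overall: Ce⁴⁺(aq) + Na(s) → Ce³⁺(aq) + Na⁺(aq)
Q = [Ce³⁺]·[Na⁺] / ([Ce⁴⁺]); log Q = -3.063.
E = E° − (0.0592/n) log Q = +4.33 − (0.0592/1)(-3.063) = +4.511 V.

+4.511 V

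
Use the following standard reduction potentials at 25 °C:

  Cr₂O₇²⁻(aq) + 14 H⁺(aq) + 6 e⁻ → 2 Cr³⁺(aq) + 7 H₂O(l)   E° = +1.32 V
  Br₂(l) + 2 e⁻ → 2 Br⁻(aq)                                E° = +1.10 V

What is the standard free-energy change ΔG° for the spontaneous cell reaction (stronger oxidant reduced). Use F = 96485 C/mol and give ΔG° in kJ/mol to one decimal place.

Cr₂O₇²⁻/Cr³⁺ (E° = +1.32 V) is the cathode; Br₂/Br⁻ (E° = +1.10 V) is the anode, so E°cell = +0.22 V.
Balancing electrons gives n = 6 (lcm of 6 and 2).
ΔG° = −nFE° = −(6)(96485)(+0.22) = -127,360 J = -127.4 kJ/mol.

-127.4 kJ/mol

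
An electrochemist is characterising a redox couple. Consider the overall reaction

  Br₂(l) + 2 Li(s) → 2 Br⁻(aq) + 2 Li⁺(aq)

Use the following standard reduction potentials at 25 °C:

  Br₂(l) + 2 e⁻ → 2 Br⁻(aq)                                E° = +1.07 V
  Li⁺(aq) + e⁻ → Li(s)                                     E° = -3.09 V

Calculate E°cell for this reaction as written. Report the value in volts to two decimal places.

The Br₂/Br⁻ couple has the higher reduction potential, so it is the cathode; Li⁺/Li is oxidised at the anode.
E°cell = E°(cathode) − E°(anode) = (+1.07) − (-3.09) = +4.16 V.

+4.16 V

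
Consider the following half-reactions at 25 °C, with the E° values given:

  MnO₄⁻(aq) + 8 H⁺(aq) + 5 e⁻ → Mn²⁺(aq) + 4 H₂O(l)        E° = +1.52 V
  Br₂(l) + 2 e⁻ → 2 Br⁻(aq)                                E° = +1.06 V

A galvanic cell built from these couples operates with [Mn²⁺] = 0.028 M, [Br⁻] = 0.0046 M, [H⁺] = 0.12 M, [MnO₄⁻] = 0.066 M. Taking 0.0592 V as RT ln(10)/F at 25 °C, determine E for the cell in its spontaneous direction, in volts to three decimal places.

MnO₄⁻/Mn²⁺ is the cathode (higher E°), Br₂/Br⁻ the anode: E°cell = +1.52 − (+1.06) = +0.46 V, n = 10.
Overall: 2 MnO₄⁻(aq) + 16 H⁺(aq) + 10 Br⁻(aq) → 2 Mn²⁺(aq) + 8 H₂O(l) + 5 Br₂(l)
Q = [Mn²⁺]^2 / ([MnO₄⁻]^2·[H⁺]^16·[Br⁻]^10); log Q = 37.361.
E = E° − (0.0592/n) log Q = +0.46 − (0.0592/10)(37.361) = +0.239 V.

+0.239 V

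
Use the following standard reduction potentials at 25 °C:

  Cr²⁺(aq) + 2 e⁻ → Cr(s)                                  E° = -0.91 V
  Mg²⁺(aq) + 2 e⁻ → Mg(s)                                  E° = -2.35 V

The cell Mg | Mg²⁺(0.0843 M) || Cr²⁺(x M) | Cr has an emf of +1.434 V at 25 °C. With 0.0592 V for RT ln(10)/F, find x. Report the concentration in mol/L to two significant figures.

0.053 M

Cr²⁺/Cr is the cathode, Mg²⁺/Mg the anode: E°cell = +1.44 V, n = 2.
Overall reaction: Cr²⁺(aq) + Mg(s) → Cr(s) + Mg²⁺(aq); Q = [Mg²⁺]^1/[Cr²⁺]^1.
From E = E° − (0.0592/n) log Q: log Q = (E° − E)·n/0.0592 = (+1.44 − (+1.434))·2/0.0592 = 0.2027.
So 1·log[Cr²⁺] = 1·log(0.0843) − log Q = -1.0742 − (0.2027) = -1.2769; [Cr²⁺] = 10^(-1.2769) ≈ 0.053 M.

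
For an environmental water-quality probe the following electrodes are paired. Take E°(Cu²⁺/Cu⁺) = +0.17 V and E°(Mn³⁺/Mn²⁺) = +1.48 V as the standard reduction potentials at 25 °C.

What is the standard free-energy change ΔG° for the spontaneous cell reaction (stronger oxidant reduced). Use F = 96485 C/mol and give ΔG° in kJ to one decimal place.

-126.4 kJ

Mn³⁺/Mn²⁺ (E° = +1.48 V) is the cathode; Cu²⁺/Cu⁺ (E° = +0.17 V) is the anode, so E°cell = +1.31 V.
Balancing electrons gives n = 1 (lcm of 1 and 1).
ΔG° = −nFE° = −(1)(96485)(+1.31) = -126,395 J = -126.4 kJ.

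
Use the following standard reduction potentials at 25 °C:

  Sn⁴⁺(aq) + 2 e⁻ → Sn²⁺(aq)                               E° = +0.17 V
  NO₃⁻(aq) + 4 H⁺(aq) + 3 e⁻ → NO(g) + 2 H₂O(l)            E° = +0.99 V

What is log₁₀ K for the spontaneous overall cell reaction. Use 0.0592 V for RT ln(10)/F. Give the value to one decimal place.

83.1

Cathode: NO₃⁻/NO; anode: Sn⁴⁺/Sn²⁺. E°cell = +0.82 V, n = 6.
log K = nE°cell / 0.0592 = (6)(+0.82) / 0.0592 = 83.1.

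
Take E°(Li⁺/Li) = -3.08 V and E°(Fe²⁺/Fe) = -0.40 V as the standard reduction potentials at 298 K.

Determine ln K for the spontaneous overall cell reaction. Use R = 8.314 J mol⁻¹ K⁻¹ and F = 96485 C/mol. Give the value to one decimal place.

Cathode: Fe²⁺/Fe; anode: Li⁺/Li. E°cell = (-0.40) − (-3.08) = +2.68 V, with n = 2.
ΔG° = −nFE° = −RT ln K, so ln K = nFE°/(RT) = (2)(96485)(+2.68) / ((8.314)(298)) = 208.736.

208.7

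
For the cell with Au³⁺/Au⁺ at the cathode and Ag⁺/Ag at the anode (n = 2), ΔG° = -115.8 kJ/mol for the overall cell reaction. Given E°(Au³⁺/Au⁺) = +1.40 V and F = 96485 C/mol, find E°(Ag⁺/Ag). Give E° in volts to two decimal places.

+0.80 V

E°cell = −ΔG°/(nF) = −(-115.8×10³)/((2)(96485)) = +0.600 V.
Since Au³⁺/Au⁺ is the cathode and Ag⁺/Ag the anode, E°cell = E°(Au³⁺/Au⁺) − E°(Ag⁺/Ag).
So E°(Ag⁺/Ag) = E°(Au³⁺/Au⁺) − E°cell = (+1.40) − (+0.600) = +0.80 V.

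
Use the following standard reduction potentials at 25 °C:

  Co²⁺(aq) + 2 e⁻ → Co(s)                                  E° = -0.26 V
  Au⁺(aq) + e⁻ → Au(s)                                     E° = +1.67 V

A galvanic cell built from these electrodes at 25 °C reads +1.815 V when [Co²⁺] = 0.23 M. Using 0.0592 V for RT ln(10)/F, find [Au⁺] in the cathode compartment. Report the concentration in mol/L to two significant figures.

0.0055 M

Au⁺/Au is the cathode, Co²⁺/Co the anode: E°cell = +1.93 V, n = 2.
Overall reaction: 2 Au⁺(aq) + Co(s) → 2 Au(s) + Co²⁺(aq); Q = [Co²⁺]^1/[Au⁺]^2.
From E = E° − (0.0592/n) log Q: log Q = (E° − E)·n/0.0592 = (+1.93 − (+1.815))·2/0.0592 = 3.8851.
So 2·log[Au⁺] = 1·log(0.23) − log Q = -0.6383 − (3.8851) = -4.5234; log[Au⁺] = -4.5234 / 2 = -2.2617; [Au⁺] = 10^(-2.2617) ≈ 0.0055 M.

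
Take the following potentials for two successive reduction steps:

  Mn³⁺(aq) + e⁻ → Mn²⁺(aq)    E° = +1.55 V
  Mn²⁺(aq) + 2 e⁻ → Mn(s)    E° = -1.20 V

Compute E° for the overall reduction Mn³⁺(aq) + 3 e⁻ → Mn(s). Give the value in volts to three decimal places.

-0.283 V

Adding the free-energy changes (−nFE°) of the two steps gives −n₃FE°₃ = −n₁FE°₁ − n₂FE°₂.
E°₃ = (1×+1.55 + 2×-1.20) / 3 = (-0.850) / 3 = -0.283 V.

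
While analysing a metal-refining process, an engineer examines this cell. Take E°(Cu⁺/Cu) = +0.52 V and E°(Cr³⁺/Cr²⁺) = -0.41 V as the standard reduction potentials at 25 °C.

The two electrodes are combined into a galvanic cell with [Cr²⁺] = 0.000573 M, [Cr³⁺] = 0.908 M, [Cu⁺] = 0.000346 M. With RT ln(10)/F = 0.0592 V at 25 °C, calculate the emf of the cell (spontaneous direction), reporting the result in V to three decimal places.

Cu⁺/Cu is the cathode (higher E°), Cr³⁺/Cr²⁺ the anode: E°cell = +0.52 − (-0.41) = +0.93 V, n = 1.
Overall: Cu⁺(aq) + Cr²⁺(aq) → Cu(s) + Cr³⁺(aq)
Q = [Cr³⁺] / ([Cu⁺]·[Cr²⁺]); log Q = 6.661.
E = E° − (0.0592/n) log Q = +0.93 − (0.0592/1)(6.661) = +0.536 V.

+0.536 V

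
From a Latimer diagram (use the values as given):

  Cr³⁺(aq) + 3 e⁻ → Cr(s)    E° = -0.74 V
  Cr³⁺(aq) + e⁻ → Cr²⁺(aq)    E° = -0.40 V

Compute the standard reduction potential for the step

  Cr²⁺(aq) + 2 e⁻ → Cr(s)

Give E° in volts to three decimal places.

Sequential free energies add, so n₃E°₃ = n₁E°₁ + n₂E°₂.
With n₃ = 3, and the known step contributing 1×(-0.40) V, the unknown satisfies 2·E° = 3×(-0.74) − 1×(-0.40) = -1.820.
E° = -1.820 / 2 = -0.910 V.

-0.910 V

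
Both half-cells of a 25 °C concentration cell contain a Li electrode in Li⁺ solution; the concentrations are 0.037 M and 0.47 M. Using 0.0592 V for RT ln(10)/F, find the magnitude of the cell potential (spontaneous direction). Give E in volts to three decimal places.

For a concentration cell E°cell = 0. The 0.47 M side is the cathode (reduction is favoured where [Li⁺] is higher).
With n = 1, E = −(0.0592/1) log([Li⁺]ₐₙ/[Li⁺]꜀ₐₜ) = −(0.0592/1) log(0.037/0.47) = −(0.0592/1)(-1.104) = +0.065 V.

+0.065 V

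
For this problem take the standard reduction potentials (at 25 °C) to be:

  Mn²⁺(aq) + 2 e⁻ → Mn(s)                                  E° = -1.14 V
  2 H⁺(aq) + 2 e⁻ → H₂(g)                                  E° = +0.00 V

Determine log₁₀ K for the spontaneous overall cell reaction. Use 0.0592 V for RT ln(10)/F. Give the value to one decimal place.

38.5

Cathode: H⁺/H₂; anode: Mn²⁺/Mn. E°cell = +1.14 V, n = 2.
log K = nE°cell / 0.0592 = (2)(+1.14) / 0.0592 = 38.5.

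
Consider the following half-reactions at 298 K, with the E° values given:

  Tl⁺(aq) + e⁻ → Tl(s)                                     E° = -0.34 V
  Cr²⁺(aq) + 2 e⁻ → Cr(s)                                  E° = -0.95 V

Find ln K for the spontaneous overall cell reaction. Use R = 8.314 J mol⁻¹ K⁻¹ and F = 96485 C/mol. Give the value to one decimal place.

Cathode: Tl⁺/Tl; anode: Cr²⁺/Cr. E°cell = (-0.34) − (-0.95) = +0.61 V, with n = 2.
ΔG° = −nFE° = −RT ln K, so ln K = nFE°/(RT) = (2)(96485)(+0.61) / ((8.314)(298)) = 47.511.

47.5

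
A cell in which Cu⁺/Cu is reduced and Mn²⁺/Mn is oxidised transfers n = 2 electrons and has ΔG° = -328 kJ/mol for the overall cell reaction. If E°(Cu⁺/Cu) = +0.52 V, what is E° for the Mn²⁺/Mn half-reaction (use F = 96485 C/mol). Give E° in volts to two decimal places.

-1.18 V

E°cell = −ΔG°/(nF) = −(-328×10³)/((2)(96485)) = +1.700 V.
Since Cu⁺/Cu is the cathode and Mn²⁺/Mn the anode, E°cell = E°(Cu⁺/Cu) − E°(Mn²⁺/Mn).
So E°(Mn²⁺/Mn) = E°(Cu⁺/Cu) − E°cell = (+0.52) − (+1.700) = -1.18 V.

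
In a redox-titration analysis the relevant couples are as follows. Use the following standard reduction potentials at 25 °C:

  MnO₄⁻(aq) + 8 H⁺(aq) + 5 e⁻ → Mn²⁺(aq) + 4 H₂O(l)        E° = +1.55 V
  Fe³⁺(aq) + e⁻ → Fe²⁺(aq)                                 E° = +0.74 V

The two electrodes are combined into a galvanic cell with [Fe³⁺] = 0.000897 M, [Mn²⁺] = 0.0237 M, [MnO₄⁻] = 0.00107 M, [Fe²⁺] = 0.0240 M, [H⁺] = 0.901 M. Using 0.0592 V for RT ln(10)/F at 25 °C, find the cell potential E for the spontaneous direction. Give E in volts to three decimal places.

+0.874 V

MnO₄⁻/Mn²⁺ is the cathode (higher E°), Fe³⁺/Fe²⁺ the anode: E°cell = +1.55 − (+0.74) = +0.81 V, n = 5.
Overall: MnO₄⁻(aq) + 8 H⁺(aq) + 5 Fe²⁺(aq) → Mn²⁺(aq) + 4 H₂O(l) + 5 Fe³⁺(aq)
Q = [Mn²⁺]·[Fe³⁺]^5 / ([MnO₄⁻]·[H⁺]^8·[Fe²⁺]^5); log Q = -5.430.
E = E° − (0.0592/n) log Q = +0.81 − (0.0592/5)(-5.430) = +0.874 V.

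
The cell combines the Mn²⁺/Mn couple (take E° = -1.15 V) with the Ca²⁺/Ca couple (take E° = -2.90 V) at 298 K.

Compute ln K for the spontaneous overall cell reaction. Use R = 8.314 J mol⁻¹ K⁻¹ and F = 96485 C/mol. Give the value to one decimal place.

136.3

Cathode: Mn²⁺/Mn; anode: Ca²⁺/Ca. E°cell = (-1.15) − (-2.90) = +1.75 V, with n = 2.
ΔG° = −nFE° = −RT ln K, so ln K = nFE°/(RT) = (2)(96485)(+1.75) / ((8.314)(298)) = 136.302.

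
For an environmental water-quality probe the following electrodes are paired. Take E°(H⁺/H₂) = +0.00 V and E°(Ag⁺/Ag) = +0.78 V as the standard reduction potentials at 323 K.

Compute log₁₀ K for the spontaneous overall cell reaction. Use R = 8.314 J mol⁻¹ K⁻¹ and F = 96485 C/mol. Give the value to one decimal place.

Cathode: Ag⁺/Ag; anode: H⁺/H₂. E°cell = (+0.78) − (+0.00) = +0.78 V, with n = 2.
ΔG° = −nFE° = −RT ln K, so ln K = nFE°/(RT) = (2)(96485)(+0.78) / ((8.314)(323)) = 56.050.
log₁₀ K = 56.050 / ln 10 = 24.3.

24.3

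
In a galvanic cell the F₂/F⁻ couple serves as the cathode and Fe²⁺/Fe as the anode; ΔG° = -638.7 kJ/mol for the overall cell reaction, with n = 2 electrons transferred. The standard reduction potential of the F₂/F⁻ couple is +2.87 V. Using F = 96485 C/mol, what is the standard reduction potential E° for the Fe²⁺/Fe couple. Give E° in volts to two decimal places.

E°cell = −ΔG°/(nF) = −(-638.7×10³)/((2)(96485)) = +3.310 V.
Since F₂/F⁻ is the cathode and Fe²⁺/Fe the anode, E°cell = E°(F₂/F⁻) − E°(Fe²⁺/Fe).
So E°(Fe²⁺/Fe) = E°(F₂/F⁻) − E°cell = (+2.87) − (+3.310) = -0.44 V.

-0.44 V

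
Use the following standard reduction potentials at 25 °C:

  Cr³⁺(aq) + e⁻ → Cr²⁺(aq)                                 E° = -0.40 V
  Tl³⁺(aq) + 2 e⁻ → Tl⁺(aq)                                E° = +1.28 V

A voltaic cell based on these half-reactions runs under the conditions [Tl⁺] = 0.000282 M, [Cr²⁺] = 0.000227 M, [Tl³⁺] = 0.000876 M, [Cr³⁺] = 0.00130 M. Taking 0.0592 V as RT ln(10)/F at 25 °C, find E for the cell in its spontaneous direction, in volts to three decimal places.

Tl³⁺/Tl⁺ is the cathode (higher E°), Cr³⁺/Cr²⁺ the anode: E°cell = +1.28 − (-0.40) = +1.68 V, n = 2.
Overall: Tl³⁺(aq) + 2 Cr²⁺(aq) → Tl⁺(aq) + 2 Cr³⁺(aq)
Q = [Tl⁺]·[Cr³⁺]^2 / ([Tl³⁺]·[Cr²⁺]^2); log Q = 1.024.
E = E° − (0.0592/n) log Q = +1.68 − (0.0592/2)(1.024) = +1.650 V.

+1.650 V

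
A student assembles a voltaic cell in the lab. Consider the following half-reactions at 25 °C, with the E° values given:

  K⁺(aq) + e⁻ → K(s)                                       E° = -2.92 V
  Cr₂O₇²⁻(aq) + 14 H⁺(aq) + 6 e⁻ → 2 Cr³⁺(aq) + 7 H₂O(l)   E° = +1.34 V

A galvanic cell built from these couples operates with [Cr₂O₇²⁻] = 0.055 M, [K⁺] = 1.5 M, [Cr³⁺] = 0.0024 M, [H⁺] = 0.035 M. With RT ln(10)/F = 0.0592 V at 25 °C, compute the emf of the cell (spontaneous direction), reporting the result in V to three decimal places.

+4.088 V

Cr₂O₇²⁻/Cr³⁺ is the cathode (higher E°), K⁺/K the anode: E°cell = +1.34 − (-2.92) = +4.26 V, n = 6.
Overall: Cr₂O₇²⁻(aq) + 14 H⁺(aq) + 6 K(s) → 2 Cr³⁺(aq) + 7 H₂O(l) + 6 K⁺(aq)
Q = [Cr³⁺]^2·[K⁺]^6 / ([Cr₂O₇²⁻]·[H⁺]^14); log Q = 17.460.
E = E° − (0.0592/n) log Q = +4.26 − (0.0592/6)(17.460) = +4.088 V.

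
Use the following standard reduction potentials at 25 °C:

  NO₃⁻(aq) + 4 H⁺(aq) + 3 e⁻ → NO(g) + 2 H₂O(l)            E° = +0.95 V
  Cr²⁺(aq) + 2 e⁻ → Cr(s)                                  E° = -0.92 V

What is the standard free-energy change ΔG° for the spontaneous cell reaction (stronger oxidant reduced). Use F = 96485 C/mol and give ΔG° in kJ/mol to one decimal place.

-1082.6 kJ/mol

NO₃⁻/NO (E° = +0.95 V) is the cathode; Cr²⁺/Cr (E° = -0.92 V) is the anode, so E°cell = +1.87 V.
Balancing electrons gives n = 6 (lcm of 3 and 2).
ΔG° = −nFE° = −(6)(96485)(+1.87) = -1,082,562 J = -1082.6 kJ/mol.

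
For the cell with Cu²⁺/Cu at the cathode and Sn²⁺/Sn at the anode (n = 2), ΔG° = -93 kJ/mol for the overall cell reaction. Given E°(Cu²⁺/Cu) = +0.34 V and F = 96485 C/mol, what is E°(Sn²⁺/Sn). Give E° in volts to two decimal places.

E°cell = −ΔG°/(nF) = −(-93×10³)/((2)(96485)) = +0.482 V.
Since Cu²⁺/Cu is the cathode and Sn²⁺/Sn the anode, E°cell = E°(Cu²⁺/Cu) − E°(Sn²⁺/Sn).
So E°(Sn²⁺/Sn) = E°(Cu²⁺/Cu) − E°cell = (+0.34) − (+0.482) = -0.14 V.

-0.14 V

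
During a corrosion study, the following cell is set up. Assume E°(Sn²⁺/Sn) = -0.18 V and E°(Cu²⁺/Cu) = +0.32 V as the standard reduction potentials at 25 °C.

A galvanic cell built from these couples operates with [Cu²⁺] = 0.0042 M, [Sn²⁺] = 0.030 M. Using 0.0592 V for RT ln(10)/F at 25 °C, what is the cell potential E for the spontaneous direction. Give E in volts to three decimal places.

+0.475 V

Cu²⁺/Cu is the cathode (higher E°), Sn²⁺/Sn the anode: E°cell = +0.32 − (-0.18) = +0.50 V, n = 2.
Overall: Cu²⁺(aq) + Sn(s) → Cu(s) + Sn²⁺(aq)
Q = [Sn²⁺] / ([Cu²⁺]); log Q = 0.854.
E = E° − (0.0592/n) log Q = +0.50 − (0.0592/2)(0.854) = +0.475 V.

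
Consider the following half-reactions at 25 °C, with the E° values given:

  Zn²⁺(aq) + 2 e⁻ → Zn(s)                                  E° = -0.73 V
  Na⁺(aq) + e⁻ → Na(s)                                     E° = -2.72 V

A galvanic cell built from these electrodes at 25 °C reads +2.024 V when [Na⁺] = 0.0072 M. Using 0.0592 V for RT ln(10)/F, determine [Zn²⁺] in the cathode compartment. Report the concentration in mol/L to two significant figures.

Zn²⁺/Zn is the cathode, Na⁺/Na the anode: E°cell = +1.99 V, n = 2.
Overall reaction: Zn²⁺(aq) + 2 Na(s) → Zn(s) + 2 Na⁺(aq); Q = [Na⁺]^2/[Zn²⁺]^1.
From E = E° − (0.0592/n) log Q: log Q = (E° − E)·n/0.0592 = (+1.99 − (+2.024))·2/0.0592 = -1.1486.
So 1·log[Zn²⁺] = 2·log(0.0072) − log Q = -4.2853 − (-1.1486) = -3.1367; [Zn²⁺] = 10^(-3.1367) ≈ 0.00073 M.

0.00073 M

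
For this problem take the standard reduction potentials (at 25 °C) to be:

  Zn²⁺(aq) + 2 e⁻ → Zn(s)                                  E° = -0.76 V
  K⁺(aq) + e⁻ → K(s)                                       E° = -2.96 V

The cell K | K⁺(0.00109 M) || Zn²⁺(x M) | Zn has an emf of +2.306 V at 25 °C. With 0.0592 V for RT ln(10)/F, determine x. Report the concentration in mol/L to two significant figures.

Zn²⁺/Zn is the cathode, K⁺/K the anode: E°cell = +2.20 V, n = 2.
Overall reaction: Zn²⁺(aq) + 2 K(s) → Zn(s) + 2 K⁺(aq); Q = [K⁺]^2/[Zn²⁺]^1.
From E = E° − (0.0592/n) log Q: log Q = (E° − E)·n/0.0592 = (+2.20 − (+2.306))·2/0.0592 = -3.5811.
So 1·log[Zn²⁺] = 2·log(0.00109) − log Q = -5.9251 − (-3.5811) = -2.3440; [Zn²⁺] = 10^(-2.3440) ≈ 0.0045 M.

0.0045 M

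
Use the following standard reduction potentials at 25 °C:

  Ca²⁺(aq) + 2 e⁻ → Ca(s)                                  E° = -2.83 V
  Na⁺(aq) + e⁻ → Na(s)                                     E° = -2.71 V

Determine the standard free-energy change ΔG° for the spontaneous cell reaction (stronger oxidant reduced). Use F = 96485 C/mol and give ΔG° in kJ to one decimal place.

Na⁺/Na (E° = -2.71 V) is the cathode; Ca²⁺/Ca (E° = -2.83 V) is the anode, so E°cell = +0.12 V.
Balancing electrons gives n = 2 (lcm of 1 and 2).
ΔG° = −nFE° = −(2)(96485)(+0.12) = -23,156 J = -23.2 kJ.

-23.2 kJ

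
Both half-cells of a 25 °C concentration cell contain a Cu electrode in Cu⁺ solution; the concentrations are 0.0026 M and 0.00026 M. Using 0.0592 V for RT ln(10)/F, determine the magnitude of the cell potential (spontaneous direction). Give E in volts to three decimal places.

For a concentration cell E°cell = 0. The 0.0026 M side is the cathode (reduction is favoured where [Cu⁺] is higher).
With n = 1, E = −(0.0592/1) log([Cu⁺]ₐₙ/[Cu⁺]꜀ₐₜ) = −(0.0592/1) log(0.00026/0.0026) = −(0.0592/1)(-1.000) = +0.059 V.

+0.059 V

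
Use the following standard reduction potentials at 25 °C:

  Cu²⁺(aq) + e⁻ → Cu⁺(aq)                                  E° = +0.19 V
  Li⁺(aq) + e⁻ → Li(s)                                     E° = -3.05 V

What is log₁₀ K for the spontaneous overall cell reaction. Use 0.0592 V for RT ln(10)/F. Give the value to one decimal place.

54.7

Cathode: Cu²⁺/Cu⁺; anode: Li⁺/Li. E°cell = +3.24 V, n = 1.
log K = nE°cell / 0.0592 = (1)(+3.24) / 0.0592 = 54.7.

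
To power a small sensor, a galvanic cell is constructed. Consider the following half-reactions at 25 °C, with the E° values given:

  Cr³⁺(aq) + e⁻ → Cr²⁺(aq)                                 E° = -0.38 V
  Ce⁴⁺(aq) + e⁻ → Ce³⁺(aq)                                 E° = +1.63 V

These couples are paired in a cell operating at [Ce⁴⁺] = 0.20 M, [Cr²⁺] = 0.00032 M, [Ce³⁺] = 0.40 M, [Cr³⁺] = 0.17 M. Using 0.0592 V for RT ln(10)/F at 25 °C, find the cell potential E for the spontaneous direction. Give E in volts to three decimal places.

+1.831 V

Ce⁴⁺/Ce³⁺ is the cathode (higher E°), Cr³⁺/Cr²⁺ the anode: E°cell = +1.63 − (-0.38) = +2.01 V, n = 1.
Overall: Ce⁴⁺(aq) + Cr²⁺(aq) → Ce³⁺(aq) + Cr³⁺(aq)
Q = [Ce³⁺]·[Cr³⁺] / ([Ce⁴⁺]·[Cr²⁺]); log Q = 3.026.
E = E° − (0.0592/n) log Q = +2.01 − (0.0592/1)(3.026) = +1.831 V.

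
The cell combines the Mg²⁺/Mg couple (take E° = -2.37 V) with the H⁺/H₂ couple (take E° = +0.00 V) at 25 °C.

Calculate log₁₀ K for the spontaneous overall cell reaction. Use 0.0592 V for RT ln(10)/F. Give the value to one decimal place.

Cathode: H⁺/H₂; anode: Mg²⁺/Mg. E°cell = +2.37 V, n = 2.
log K = nE°cell / 0.0592 = (2)(+2.37) / 0.0592 = 80.1.

80.1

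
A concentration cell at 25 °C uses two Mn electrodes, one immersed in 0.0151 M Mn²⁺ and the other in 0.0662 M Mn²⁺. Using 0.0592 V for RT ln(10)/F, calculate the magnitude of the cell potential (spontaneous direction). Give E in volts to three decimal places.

For a concentration cell E°cell = 0. The 0.0662 M side is the cathode (reduction is favoured where [Mn²⁺] is higher).
With n = 2, E = −(0.0592/2) log([Mn²⁺]ₐₙ/[Mn²⁺]꜀ₐₜ) = −(0.0592/2) log(0.0151/0.0662) = −(0.0592/2)(-0.642) = +0.019 V.

+0.019 V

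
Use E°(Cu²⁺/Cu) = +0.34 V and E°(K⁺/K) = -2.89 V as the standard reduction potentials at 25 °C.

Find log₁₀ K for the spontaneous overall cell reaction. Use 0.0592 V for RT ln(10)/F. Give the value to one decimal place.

109.1

Cathode: Cu²⁺/Cu; anode: K⁺/K. E°cell = +3.23 V, n = 2.
log K = nE°cell / 0.0592 = (2)(+3.23) / 0.0592 = 109.1.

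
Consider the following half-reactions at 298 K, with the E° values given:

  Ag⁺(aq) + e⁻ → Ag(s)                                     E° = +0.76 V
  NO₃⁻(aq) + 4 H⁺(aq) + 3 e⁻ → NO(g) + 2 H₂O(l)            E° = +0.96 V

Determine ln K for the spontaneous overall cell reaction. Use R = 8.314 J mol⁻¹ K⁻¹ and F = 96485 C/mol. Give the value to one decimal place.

23.4

Cathode: NO₃⁻/NO; anode: Ag⁺/Ag. E°cell = (+0.96) − (+0.76) = +0.20 V, with n = 3.
ΔG° = −nFE° = −RT ln K, so ln K = nFE°/(RT) = (3)(96485)(+0.20) / ((8.314)(298)) = 23.366.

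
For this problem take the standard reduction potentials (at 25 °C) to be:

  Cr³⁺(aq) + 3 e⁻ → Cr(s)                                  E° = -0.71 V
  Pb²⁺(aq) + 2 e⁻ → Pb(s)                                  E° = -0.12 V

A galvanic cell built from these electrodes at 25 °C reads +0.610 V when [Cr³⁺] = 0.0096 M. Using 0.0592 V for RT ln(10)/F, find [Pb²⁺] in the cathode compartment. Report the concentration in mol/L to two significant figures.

0.21 M

Pb²⁺/Pb is the cathode, Cr³⁺/Cr the anode: E°cell = +0.59 V, n = 6.
Overall reaction: 3 Pb²⁺(aq) + 2 Cr(s) → 3 Pb(s) + 2 Cr³⁺(aq); Q = [Cr³⁺]^2/[Pb²⁺]^3.
From E = E° − (0.0592/n) log Q: log Q = (E° − E)·n/0.0592 = (+0.59 − (+0.610))·6/0.0592 = -2.0270.
So 3·log[Pb²⁺] = 2·log(0.0096) − log Q = -4.0355 − (-2.0270) = -2.0085; log[Pb²⁺] = -2.0085 / 3 = -0.6695; [Pb²⁺] = 10^(-0.6695) ≈ 0.21 M.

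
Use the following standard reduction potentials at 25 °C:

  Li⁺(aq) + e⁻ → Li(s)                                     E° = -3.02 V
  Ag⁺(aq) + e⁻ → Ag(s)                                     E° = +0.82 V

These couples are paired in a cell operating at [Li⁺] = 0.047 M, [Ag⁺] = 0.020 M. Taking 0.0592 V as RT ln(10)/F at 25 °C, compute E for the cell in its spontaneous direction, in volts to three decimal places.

+3.818 V

Ag⁺/Ag is the cathode (higher E°), Li⁺/Li the anode: E°cell = +0.82 − (-3.02) = +3.84 V, n = 1.
Overall: Ag⁺(aq) + Li(s) → Ag(s) + Li⁺(aq)
Q = [Li⁺] / ([Ag⁺]); log Q = 0.371.
E = E° − (0.0592/n) log Q = +3.84 − (0.0592/1)(0.371) = +3.818 V.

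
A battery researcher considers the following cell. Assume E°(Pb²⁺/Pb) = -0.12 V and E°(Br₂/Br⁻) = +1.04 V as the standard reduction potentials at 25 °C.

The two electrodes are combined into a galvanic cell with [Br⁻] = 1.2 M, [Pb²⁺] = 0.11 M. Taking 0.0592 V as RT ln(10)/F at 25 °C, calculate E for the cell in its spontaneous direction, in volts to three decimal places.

Br₂/Br⁻ is the cathode (higher E°), Pb²⁺/Pb the anode: E°cell = +1.04 − (-0.12) = +1.16 V, n = 2.
Overall: Br₂(l) + Pb(s) → 2 Br⁻(aq) + Pb²⁺(aq)
Q = [Br⁻]^2·[Pb²⁺]; log Q = -0.800.
E = E° − (0.0592/n) log Q = +1.16 − (0.0592/2)(-0.800) = +1.184 V.

+1.184 V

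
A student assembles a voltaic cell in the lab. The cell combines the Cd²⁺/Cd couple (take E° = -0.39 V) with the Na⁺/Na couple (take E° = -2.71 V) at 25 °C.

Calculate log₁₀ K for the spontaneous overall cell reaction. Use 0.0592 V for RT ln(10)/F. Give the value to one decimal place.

78.4

Cathode: Cd²⁺/Cd; anode: Na⁺/Na. E°cell = +2.32 V, n = 2.
log K = nE°cell / 0.0592 = (2)(+2.32) / 0.0592 = 78.4.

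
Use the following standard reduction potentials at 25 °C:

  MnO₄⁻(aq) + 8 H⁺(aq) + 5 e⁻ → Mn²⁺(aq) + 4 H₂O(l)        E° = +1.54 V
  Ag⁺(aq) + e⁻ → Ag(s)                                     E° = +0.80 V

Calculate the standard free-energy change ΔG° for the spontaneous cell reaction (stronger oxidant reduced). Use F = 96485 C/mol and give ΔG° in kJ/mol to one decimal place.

-357.0 kJ/mol

MnO₄⁻/Mn²⁺ (E° = +1.54 V) is the cathode; Ag⁺/Ag (E° = +0.80 V) is the anode, so E°cell = +0.74 V.
Balancing electrons gives n = 5 (lcm of 5 and 1).
ΔG° = −nFE° = −(5)(96485)(+0.74) = -356,994 J = -357.0 kJ/mol.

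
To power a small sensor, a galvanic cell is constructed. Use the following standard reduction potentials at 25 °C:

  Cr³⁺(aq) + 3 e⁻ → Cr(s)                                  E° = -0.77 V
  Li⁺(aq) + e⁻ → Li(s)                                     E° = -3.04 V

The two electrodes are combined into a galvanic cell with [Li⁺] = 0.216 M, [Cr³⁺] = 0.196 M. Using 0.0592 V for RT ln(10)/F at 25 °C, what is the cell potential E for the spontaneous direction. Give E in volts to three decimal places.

Cr³⁺/Cr is the cathode (higher E°), Li⁺/Li the anode: E°cell = -0.77 − (-3.04) = +2.27 V, n = 3.
Overall: Cr³⁺(aq) + 3 Li(s) → Cr(s) + 3 Li⁺(aq)
Q = [Li⁺]^3 / ([Cr³⁺]); log Q = -1.289.
E = E° − (0.0592/n) log Q = +2.27 − (0.0592/3)(-1.289) = +2.295 V.

+2.295 V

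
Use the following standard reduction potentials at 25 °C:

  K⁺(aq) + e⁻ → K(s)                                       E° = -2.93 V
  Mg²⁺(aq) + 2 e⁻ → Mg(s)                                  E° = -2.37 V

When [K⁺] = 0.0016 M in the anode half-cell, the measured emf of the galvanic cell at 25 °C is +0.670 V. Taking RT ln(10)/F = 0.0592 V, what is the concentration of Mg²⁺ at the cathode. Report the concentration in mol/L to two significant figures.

0.013 M

Mg²⁺/Mg is the cathode, K⁺/K the anode: E°cell = +0.56 V, n = 2.
Overall reaction: Mg²⁺(aq) + 2 K(s) → Mg(s) + 2 K⁺(aq); Q = [K⁺]^2/[Mg²⁺]^1.
From E = E° − (0.0592/n) log Q: log Q = (E° − E)·n/0.0592 = (+0.56 − (+0.670))·2/0.0592 = -3.7162.
So 1·log[Mg²⁺] = 2·log(0.0016) − log Q = -5.5918 − (-3.7162) = -1.8756; [Mg²⁺] = 10^(-1.8756) ≈ 0.013 M.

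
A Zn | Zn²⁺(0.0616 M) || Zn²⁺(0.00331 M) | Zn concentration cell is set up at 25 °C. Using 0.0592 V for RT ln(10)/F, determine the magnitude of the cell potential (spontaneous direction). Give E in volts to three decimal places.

For a concentration cell E°cell = 0. The 0.0616 M side is the cathode (reduction is favoured where [Zn²⁺] is higher).
With n = 2, E = −(0.0592/2) log([Zn²⁺]ₐₙ/[Zn²⁺]꜀ₐₜ) = −(0.0592/2) log(0.00331/0.0616) = −(0.0592/2)(-1.270) = +0.038 V.

+0.038 V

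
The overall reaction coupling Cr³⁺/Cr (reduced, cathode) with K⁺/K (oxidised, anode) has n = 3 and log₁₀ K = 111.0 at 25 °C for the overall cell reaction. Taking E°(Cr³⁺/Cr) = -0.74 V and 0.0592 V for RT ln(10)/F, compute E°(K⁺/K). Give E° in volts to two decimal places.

E°cell = (0.0592/n)·log K = (0.0592/3)(111.0) = +2.190 V.
Since Cr³⁺/Cr is the cathode and K⁺/K the anode, E°cell = E°(Cr³⁺/Cr) − E°(K⁺/K).
So E°(K⁺/K) = E°(Cr³⁺/Cr) − E°cell = (-0.74) − (+2.190) = -2.93 V.

-2.93 V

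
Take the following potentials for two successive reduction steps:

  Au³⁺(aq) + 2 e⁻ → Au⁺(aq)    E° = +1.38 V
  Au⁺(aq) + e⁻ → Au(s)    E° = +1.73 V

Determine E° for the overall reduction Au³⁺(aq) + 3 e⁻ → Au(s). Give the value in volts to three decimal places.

+1.497 V

Standard free energies of sequential steps add: ΔG°₃ = ΔG°₁ + ΔG°₂, so n₃E°₃ = n₁E°₁ + n₂E°₂.
E°₃ = (2×+1.38 + 1×+1.73) / 3 = (+4.490) / 3 = +1.497 V.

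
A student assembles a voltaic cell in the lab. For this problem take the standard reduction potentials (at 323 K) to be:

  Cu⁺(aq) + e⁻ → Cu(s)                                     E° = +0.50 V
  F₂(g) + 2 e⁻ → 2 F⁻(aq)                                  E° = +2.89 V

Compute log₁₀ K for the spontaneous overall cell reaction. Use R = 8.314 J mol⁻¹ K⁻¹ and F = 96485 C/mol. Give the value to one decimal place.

Cathode: F₂/F⁻; anode: Cu⁺/Cu. E°cell = (+2.89) − (+0.50) = +2.39 V, with n = 2.
ΔG° = −nFE° = −RT ln K, so ln K = nFE°/(RT) = (2)(96485)(+2.39) / ((8.314)(323)) = 171.741.
log₁₀ K = 171.741 / ln 10 = 74.6.

74.6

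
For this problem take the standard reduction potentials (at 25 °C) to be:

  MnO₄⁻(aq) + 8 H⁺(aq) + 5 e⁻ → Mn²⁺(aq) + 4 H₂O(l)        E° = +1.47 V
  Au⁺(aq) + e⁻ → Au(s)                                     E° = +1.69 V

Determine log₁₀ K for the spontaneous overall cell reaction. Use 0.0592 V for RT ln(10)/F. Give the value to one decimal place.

18.6

Cathode: Au⁺/Au; anode: MnO₄⁻/Mn²⁺. E°cell = +0.22 V, n = 5.
log K = nE°cell / 0.0592 = (5)(+0.22) / 0.0592 = 18.6.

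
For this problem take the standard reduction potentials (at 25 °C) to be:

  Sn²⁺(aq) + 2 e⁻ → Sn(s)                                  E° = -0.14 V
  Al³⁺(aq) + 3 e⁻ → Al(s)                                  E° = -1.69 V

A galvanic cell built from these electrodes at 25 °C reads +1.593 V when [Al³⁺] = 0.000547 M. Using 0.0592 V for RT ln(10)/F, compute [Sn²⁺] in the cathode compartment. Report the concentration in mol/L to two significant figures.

Sn²⁺/Sn is the cathode, Al³⁺/Al the anode: E°cell = +1.55 V, n = 6.
Overall reaction: 3 Sn²⁺(aq) + 2 Al(s) → 3 Sn(s) + 2 Al³⁺(aq); Q = [Al³⁺]^2/[Sn²⁺]^3.
From E = E° − (0.0592/n) log Q: log Q = (E° − E)·n/0.0592 = (+1.55 − (+1.593))·6/0.0592 = -4.3581.
So 3·log[Sn²⁺] = 2·log(0.000547) − log Q = -6.5240 − (-4.3581) = -2.1659; log[Sn²⁺] = -2.1659 / 3 = -0.7220; [Sn²⁺] = 10^(-0.7220) ≈ 0.19 M.

0.19 M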